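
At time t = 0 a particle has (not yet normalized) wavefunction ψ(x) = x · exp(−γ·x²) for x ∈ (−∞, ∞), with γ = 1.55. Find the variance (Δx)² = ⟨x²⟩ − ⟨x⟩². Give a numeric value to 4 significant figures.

0.4839

Compute ⟨x⟩ and ⟨x²⟩ separately, then (Δx)² = ⟨x²⟩ − ⟨x⟩².
Expand each integrand as polynomial × e^(−2γx²) and use ∫x^(2j)·e^(−2γx²) dx = (2j−1)!!/(4γ)^j · √(π/(2γ)), odd powers → 0; here √(π/(2γ)) = 1.0067.
Normalization: ∫|ψ|² dx = 0.16237.
⟨x⟩ = 0.0000 and ⟨x²⟩ = 0.48387.
(Δx)² = 0.48387 − (0.0000)² = 0.48387.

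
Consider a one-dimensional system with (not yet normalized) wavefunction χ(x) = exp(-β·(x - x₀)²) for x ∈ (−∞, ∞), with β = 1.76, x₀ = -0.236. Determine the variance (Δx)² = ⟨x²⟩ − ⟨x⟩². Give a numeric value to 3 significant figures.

Compute ⟨x⟩ and ⟨x²⟩ separately, then (Δx)² = ⟨x²⟩ − ⟨x⟩².
Gaussian moments (u = x − x₀): ∫u^(2j)·e^(−2βu²) du = (2j−1)!!/(4β)^j · √(π/(2β)), odd powers integrate to 0; here √(π/(2β)) = 0.94472.
Normalization: ∫|χ|² dx = 0.94472.
⟨x⟩ = -0.23600 and ⟨x²⟩ = 0.19774.
(Δx)² = 0.19774 − (-0.23600)² = 0.14205.

0.142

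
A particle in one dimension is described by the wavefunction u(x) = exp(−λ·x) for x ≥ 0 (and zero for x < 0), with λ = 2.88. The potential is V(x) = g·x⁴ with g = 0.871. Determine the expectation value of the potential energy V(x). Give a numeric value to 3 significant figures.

0.0190

⟨V⟩ = ∫ V(x)·|u|² dx / ∫|u|² dx.
Every integrand reduces to terms xʲ·e^(−2λx) on [0, ∞); use ∫₀^∞ xʲ·e^(−2λx) dx = j!/(2λ)^(j+1).
State is unnormalized: ∫|u|² dx = 0.17361, and ∫u*·V(x)·u dx = 0.0032970, so ⟨V⟩ = 0.0032970 / 0.17361.
⟨V⟩ = 0.018991.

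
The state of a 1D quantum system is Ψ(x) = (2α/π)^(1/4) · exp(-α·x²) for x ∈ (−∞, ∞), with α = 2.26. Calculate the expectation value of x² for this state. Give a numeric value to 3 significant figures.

0.111

⟨x²⟩ = ∫ x²·|Ψ|² dx (integrals over the domain).
Gaussian moments: ∫x^(2j)·e^(−2αx²) dx = (2j−1)!!/(4α)^j · √(π/(2α)), odd powers integrate to 0; here √(π/(2α)) = 0.83369.
⟨x²⟩ = 0.11062.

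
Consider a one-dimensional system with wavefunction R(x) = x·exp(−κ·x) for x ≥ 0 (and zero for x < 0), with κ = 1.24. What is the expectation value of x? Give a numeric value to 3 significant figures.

⟨x⟩ = ∫ x·|R|² dx / ∫|R|² dx (integrals over the domain).
Every integrand reduces to terms xʲ·e^(−2κx) on [0, ∞); use ∫₀^∞ xʲ·e^(−2κx) dx = j!/(2κ)^(j+1).
State is unnormalized: ∫|R|² dx = 0.13112, and ∫R*·x·R dx = 0.15862, so ⟨x⟩ = 0.15862 / 0.13112.
⟨x⟩ = 1.2097.

1.21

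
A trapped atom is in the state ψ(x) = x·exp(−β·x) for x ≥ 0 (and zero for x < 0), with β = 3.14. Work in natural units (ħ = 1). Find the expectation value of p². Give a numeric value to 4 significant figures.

9.860

p² ψ = −ħ² d²ψ/dx²; ⟨p²⟩ = −ħ² ∫ ψ*·ψ'' dx / ∫|ψ|² dx.
Differentiate x·exp(−β·x) with the product rule; every integrand then reduces to terms xʲ·e^(−2βx) on [0, ∞), with ∫₀^∞ xʲ·e^(−2βx) dx = j!/(2β)^(j+1).
State is unnormalized: ∫|ψ|² dx = 0.0080752, and ∫ψ*·(−ħ² ψ'') dx = 0.079618, so ⟨p²⟩ = 0.079618 / 0.0080752.
⟨p²⟩ = 9.8596.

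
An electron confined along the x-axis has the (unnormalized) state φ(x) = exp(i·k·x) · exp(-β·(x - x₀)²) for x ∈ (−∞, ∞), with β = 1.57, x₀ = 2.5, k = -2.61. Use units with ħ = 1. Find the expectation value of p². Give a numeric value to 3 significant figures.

p² φ = −ħ² d²φ/dx²; ⟨p²⟩ = −ħ² ∫ φ*·φ'' dx / ∫|φ|² dx.
Gaussian moments (u = x − x₀): ∫u^(2j)·e^(−2βu²) du = (2j−1)!!/(4β)^j · √(π/(2β)), odd powers integrate to 0; here √(π/(2β)) = 1.0003. Derivatives: φ′ = (ik − 2βu)·φ, φ″ = ((ik − 2βu)² − 2β)·φ; the odd-in-u pieces drop out.
State is unnormalized: ∫|φ|² dx = 1.0003, and ∫φ*·(−ħ² φ'') dx = 8.3842, so ⟨p²⟩ = 8.3842 / 1.0003.
⟨p²⟩ = 8.3821.

8.38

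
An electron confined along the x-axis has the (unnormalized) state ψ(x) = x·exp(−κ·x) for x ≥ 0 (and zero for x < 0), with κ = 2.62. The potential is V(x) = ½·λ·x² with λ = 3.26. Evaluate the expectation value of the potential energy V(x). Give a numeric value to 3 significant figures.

⟨V⟩ = ∫ V(x)·|ψ|² dx / ∫|ψ|² dx.
Every integrand reduces to terms xʲ·e^(−2κx) on [0, ∞); use ∫₀^∞ xʲ·e^(−2κx) dx = j!/(2κ)^(j+1).
State is unnormalized: ∫|ψ|² dx = 0.013901, and ∫ψ*·V(x)·ψ dx = 0.0099024, so ⟨V⟩ = 0.0099024 / 0.013901.
⟨V⟩ = 0.71237.

0.712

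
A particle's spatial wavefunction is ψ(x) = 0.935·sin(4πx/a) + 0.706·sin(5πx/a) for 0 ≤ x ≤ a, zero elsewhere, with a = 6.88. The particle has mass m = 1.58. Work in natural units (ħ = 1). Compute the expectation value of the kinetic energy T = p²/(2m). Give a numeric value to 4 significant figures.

1.271

T = −(ħ²/2m) d²/dx², so ⟨T⟩ = −(ħ²/2m) ∫ ψ*·ψ'' dx / ∫|ψ|² dx; with m = 1.58.
d²/dx² sin(jπx/a) = −(jπ/a)²·sin(jπx/a); on 0 ≤ x ≤ a, ∫sin²(jπx/a) dx = a/2 and ∫sin(jπx/a)·sin(lπx/a) dx = 0 for j ≠ l, so only diagonal terms survive in ∫|ψ|² and ∫ψ·ψ″; ∫ψ·ψ′ dx = [ψ²/2] between the walls = 0.
State is unnormalized: ∫|ψ|² dx = 4.7220, and ∫ψ*·(−ħ²/2m · ψ'') dx = 6.0034, so ⟨T⟩ = 6.0034 / 4.7220.
⟨T⟩ = 1.2714.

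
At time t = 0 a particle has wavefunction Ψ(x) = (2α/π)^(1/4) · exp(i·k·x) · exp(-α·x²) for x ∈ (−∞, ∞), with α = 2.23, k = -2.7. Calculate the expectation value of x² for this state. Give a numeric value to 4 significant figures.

⟨x²⟩ = ∫ x²·|Ψ|² dx (integrals over the domain).
Gaussian moments: ∫x^(2j)·e^(−2αx²) dx = (2j−1)!!/(4α)^j · √(π/(2α)), odd powers integrate to 0; here √(π/(2α)) = 0.83928.
⟨x²⟩ = 0.11211.

0.1121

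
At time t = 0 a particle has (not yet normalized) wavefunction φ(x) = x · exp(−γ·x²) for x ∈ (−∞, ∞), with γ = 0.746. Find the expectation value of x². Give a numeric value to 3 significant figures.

1.01

⟨x²⟩ = ∫ x²·|φ|² dx / ∫|φ|² dx (integrals over the domain).
Expand each integrand as polynomial × e^(−2γx²) and use ∫x^(2j)·e^(−2γx²) dx = (2j−1)!!/(4γ)^j · √(π/(2γ)), odd powers → 0; here √(π/(2γ)) = 1.4511.
State is unnormalized: ∫|φ|² dx = 0.48629, and ∫φ*·x²·φ dx = 0.48889, so ⟨x²⟩ = 0.48889 / 0.48629.
⟨x²⟩ = 1.0054.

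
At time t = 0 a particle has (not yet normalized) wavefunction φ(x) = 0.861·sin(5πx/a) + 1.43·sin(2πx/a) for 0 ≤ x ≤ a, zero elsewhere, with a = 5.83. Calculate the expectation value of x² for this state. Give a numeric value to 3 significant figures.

10.4

⟨x²⟩ = ∫ x²·|φ|² dx / ∫|φ|² dx (integrals over the domain).
On 0 ≤ x ≤ a (j ≠ l): ∫sin²(jπx/a) dx = a/2, ∫sin(jπx/a)·sin(lπx/a) dx = 0; diagonal moments ∫x·sin²(jπx/a) dx = a²/4, ∫x²·sin²(jπx/a) dx = a³·(1/6 − 1/(4j²π²)); cross terms ∫x·sin(jπx/a)·sin(lπx/a) dx = 0 for j + l even and −4jla²/(π²(j² − l²)²) for j + l odd, ∫x²·sin(jπx/a)·sin(lπx/a) dx = (−1)^(j+l)·4jla³/(π²(j² − l²)²); higher powers the same way via product-to-sum and parts.
State is unnormalized: ∫|φ|² dx = 8.1218, and ∫φ*·x²·φ dx = 84.818, so ⟨x²⟩ = 84.818 / 8.1218.
⟨x²⟩ = 10.443.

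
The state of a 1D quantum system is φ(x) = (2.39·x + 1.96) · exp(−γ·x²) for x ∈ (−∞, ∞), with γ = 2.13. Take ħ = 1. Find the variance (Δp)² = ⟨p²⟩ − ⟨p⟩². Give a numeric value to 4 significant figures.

2.763

Compute ⟨p⟩ and ⟨p²⟩ separately; (Δp)² = ⟨p²⟩ − ⟨p⟩².
Expand each integrand as polynomial × e^(−2γx²) and use ∫x^(2j)·e^(−2γx²) dx = (2j−1)!!/(4γ)^j · √(π/(2γ)), odd powers → 0; here √(π/(2γ)) = 0.85876. Differentiate with the product rule, d/dx e^(−γx²) = −2γx·e^(−γx²).
Normalization: ∫|φ|² dx = 3.8747.
⟨p⟩ = 0.0000 and ⟨p²⟩ = 2.7630.
(Δp)² = 2.7630 − (0.0000)² = 2.7630.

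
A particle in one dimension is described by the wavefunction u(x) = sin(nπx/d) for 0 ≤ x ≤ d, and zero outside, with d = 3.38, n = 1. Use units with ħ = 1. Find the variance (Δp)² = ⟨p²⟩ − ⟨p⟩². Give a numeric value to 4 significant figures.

Compute ⟨p⟩ and ⟨p²⟩ separately; (Δp)² = ⟨p²⟩ − ⟨p⟩².
d/dx sin(nπx/d) = (nπ/d)·cos(nπx/d) and d²/dx² sin(nπx/d) = −(nπ/d)²·sin(nπx/d); on 0 ≤ x ≤ d, ∫sin²(nπx/d) dx = d/2 and ∫sin(nπx/d)·cos(nπx/d) dx = 0.
Normalization: ∫|u|² dx = 1.6900.
⟨p⟩ = 0.0000 and ⟨p²⟩ = 0.86391.
(Δp)² = 0.86391 − (0.0000)² = 0.86391.

0.8639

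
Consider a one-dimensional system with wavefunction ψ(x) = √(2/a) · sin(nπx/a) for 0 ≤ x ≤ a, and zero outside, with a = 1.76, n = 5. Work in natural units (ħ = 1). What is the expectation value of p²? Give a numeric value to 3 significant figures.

79.7

p² ψ = −ħ² d²ψ/dx²; ⟨p²⟩ = −ħ² ∫ ψ*·ψ'' dx.
d/dx sin(nπx/a) = (nπ/a)·cos(nπx/a) and d²/dx² sin(nπx/a) = −(nπ/a)²·sin(nπx/a); on 0 ≤ x ≤ a, ∫sin²(nπx/a) dx = a/2 and ∫sin(nπx/a)·cos(nπx/a) dx = 0.
⟨p²⟩ = 79.655.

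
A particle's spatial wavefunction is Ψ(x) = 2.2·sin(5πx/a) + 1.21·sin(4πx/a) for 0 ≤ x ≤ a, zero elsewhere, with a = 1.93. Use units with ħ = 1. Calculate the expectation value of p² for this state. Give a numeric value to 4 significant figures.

p² Ψ = −ħ² d²Ψ/dx²; ⟨p²⟩ = −ħ² ∫ Ψ*·Ψ'' dx / ∫|Ψ|² dx.
d²/dx² sin(jπx/a) = −(jπ/a)²·sin(jπx/a); on 0 ≤ x ≤ a, ∫sin²(jπx/a) dx = a/2 and ∫sin(jπx/a)·sin(lπx/a) dx = 0 for j ≠ l, so only diagonal terms survive in ∫|Ψ|² and ∫Ψ·Ψ″; ∫Ψ·Ψ′ dx = [Ψ²/2] between the walls = 0.
State is unnormalized: ∫|Ψ|² dx = 6.0835, and ∫Ψ*·(−ħ² Ψ'') dx = 369.28, so ⟨p²⟩ = 369.28 / 6.0835.
⟨p²⟩ = 60.702.

60.70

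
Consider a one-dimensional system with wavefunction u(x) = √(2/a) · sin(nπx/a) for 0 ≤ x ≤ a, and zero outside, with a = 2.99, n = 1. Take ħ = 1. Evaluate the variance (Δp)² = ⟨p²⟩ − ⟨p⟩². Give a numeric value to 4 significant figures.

1.104

Compute ⟨p⟩ and ⟨p²⟩ separately; (Δp)² = ⟨p²⟩ − ⟨p⟩².
d/dx sin(nπx/a) = (nπ/a)·cos(nπx/a) and d²/dx² sin(nπx/a) = −(nπ/a)²·sin(nπx/a); on 0 ≤ x ≤ a, ∫sin²(nπx/a) dx = a/2 and ∫sin(nπx/a)·cos(nπx/a) dx = 0.
⟨p⟩ = 0.0000 and ⟨p²⟩ = 1.1040.
(Δp)² = 1.1040 − (0.0000)² = 1.1040.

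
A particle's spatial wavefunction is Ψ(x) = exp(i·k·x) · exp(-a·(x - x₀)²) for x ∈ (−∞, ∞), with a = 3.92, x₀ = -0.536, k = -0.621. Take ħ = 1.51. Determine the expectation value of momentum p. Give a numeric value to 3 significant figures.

p Ψ = −iħ dΨ/dx; then ⟨p⟩ = ∫ Ψ*·(pΨ) dx / ∫|Ψ|² dx.
Gaussian moments (u = x − x₀): ∫u^(2j)·e^(−2au²) du = (2j−1)!!/(4a)^j · √(π/(2a)), odd powers integrate to 0; here √(π/(2a)) = 0.63302. Derivatives: Ψ′ = (ik − 2au)·Ψ, Ψ″ = ((ik − 2au)² − 2a)·Ψ; the odd-in-u pieces drop out.
State is unnormalized: ∫|Ψ|² dx = 0.63302, and ∫Ψ*·(−iħ Ψ') dx = -0.59359, so ⟨p⟩ = -0.59359 / 0.63302.
⟨p⟩ = -0.93771.

-0.938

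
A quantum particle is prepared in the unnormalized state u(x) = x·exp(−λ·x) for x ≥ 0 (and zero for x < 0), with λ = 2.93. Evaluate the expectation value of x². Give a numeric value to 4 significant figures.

⟨x²⟩ = ∫ x²·|u|² dx / ∫|u|² dx (integrals over the domain).
Every integrand reduces to terms xʲ·e^(−2λx) on [0, ∞); use ∫₀^∞ xʲ·e^(−2λx) dx = j!/(2λ)^(j+1).
State is unnormalized: ∫|u|² dx = 0.0099389, and ∫u*·x²·u dx = 0.0034731, so ⟨x²⟩ = 0.0034731 / 0.0099389.
⟨x²⟩ = 0.34945.

0.3495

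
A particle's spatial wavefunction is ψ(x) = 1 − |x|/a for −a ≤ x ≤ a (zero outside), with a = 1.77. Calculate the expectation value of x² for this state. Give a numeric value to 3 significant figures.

0.313

⟨x²⟩ = ∫ x²·|ψ|² dx / ∫|ψ|² dx (integrals over the domain).
ψ is even, so ∫ over [−a, a] = 2∫₀ᵃ with ψ = 1 − x/a there: ∫₀ᵃ (1 − x/a)² dx = a/3, ∫₀ᵃ x²(1 − x/a)² dx = a³/30, ∫₀ᵃ x⁴(1 − x/a)² dx = a⁵/105.
State is unnormalized: ∫|ψ|² dx = 1.1800, and ∫ψ*·x²·ψ dx = 0.36968, so ⟨x²⟩ = 0.36968 / 1.1800.
⟨x²⟩ = 0.31329.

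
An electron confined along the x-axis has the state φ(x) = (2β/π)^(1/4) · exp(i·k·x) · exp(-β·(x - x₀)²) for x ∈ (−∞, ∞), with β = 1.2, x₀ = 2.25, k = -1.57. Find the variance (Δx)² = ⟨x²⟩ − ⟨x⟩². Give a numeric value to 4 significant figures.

0.2083

Compute ⟨x⟩ and ⟨x²⟩ separately, then (Δx)² = ⟨x²⟩ − ⟨x⟩².
Gaussian moments (u = x − x₀): ∫u^(2j)·e^(−2βu²) du = (2j−1)!!/(4β)^j · √(π/(2β)), odd powers integrate to 0; here √(π/(2β)) = 1.1441.
⟨x⟩ = 2.2500 and ⟨x²⟩ = 5.2708.
(Δx)² = 5.2708 − (2.2500)² = 0.20833.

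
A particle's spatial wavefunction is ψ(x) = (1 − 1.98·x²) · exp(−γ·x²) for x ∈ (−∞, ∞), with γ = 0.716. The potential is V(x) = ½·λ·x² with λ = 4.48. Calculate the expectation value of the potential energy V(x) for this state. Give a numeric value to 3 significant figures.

2.99

⟨V⟩ = ∫ V(x)·|ψ|² dx / ∫|ψ|² dx.
Expand each integrand as polynomial × e^(−2γx²) and use ∫x^(2j)·e^(−2γx²) dx = (2j−1)!!/(4γ)^j · √(π/(2γ)), odd powers → 0; here √(π/(2γ)) = 1.4812.
State is unnormalized: ∫|ψ|² dx = 1.5570, and ∫ψ*·V(x)·ψ dx = 4.6584, so ⟨V⟩ = 4.6584 / 1.5570.
⟨V⟩ = 2.9920.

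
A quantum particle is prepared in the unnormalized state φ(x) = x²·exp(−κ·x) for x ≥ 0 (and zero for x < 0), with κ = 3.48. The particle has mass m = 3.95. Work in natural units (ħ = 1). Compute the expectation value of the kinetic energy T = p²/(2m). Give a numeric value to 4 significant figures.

0.5110

T = −(ħ²/2m) d²/dx², so ⟨T⟩ = −(ħ²/2m) ∫ φ*·φ'' dx / ∫|φ|² dx; with m = 3.95.
Differentiate x²·exp(−κ·x) with the product rule; every integrand then reduces to terms xʲ·e^(−2κx) on [0, ∞), with ∫₀^∞ xʲ·e^(−2κx) dx = j!/(2κ)^(j+1).
State is unnormalized: ∫|φ|² dx = 0.0014695, and ∫φ*·(−ħ²/2m · φ'') dx = 0.00075089, so ⟨T⟩ = 0.00075089 / 0.0014695.
⟨T⟩ = 0.51099.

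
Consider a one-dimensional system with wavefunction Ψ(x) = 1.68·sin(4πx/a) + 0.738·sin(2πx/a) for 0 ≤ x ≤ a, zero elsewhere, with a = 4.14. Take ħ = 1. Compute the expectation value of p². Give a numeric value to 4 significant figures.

p² Ψ = −ħ² d²Ψ/dx²; ⟨p²⟩ = −ħ² ∫ Ψ*·Ψ'' dx / ∫|Ψ|² dx.
d²/dx² sin(jπx/a) = −(jπ/a)²·sin(jπx/a); on 0 ≤ x ≤ a, ∫sin²(jπx/a) dx = a/2 and ∫sin(jπx/a)·sin(lπx/a) dx = 0 for j ≠ l, so only diagonal terms survive in ∫|Ψ|² and ∫Ψ·Ψ″; ∫Ψ·Ψ′ dx = [Ψ²/2] between the walls = 0.
State is unnormalized: ∫|Ψ|² dx = 6.9698, and ∫Ψ*·(−ħ² Ψ'') dx = 56.425, so ⟨p²⟩ = 56.425 / 6.9698.
⟨p²⟩ = 8.0956.

8.096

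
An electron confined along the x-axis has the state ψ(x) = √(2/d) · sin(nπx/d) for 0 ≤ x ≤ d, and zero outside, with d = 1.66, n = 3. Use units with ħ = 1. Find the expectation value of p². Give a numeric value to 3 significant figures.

32.2

p² ψ = −ħ² d²ψ/dx²; ⟨p²⟩ = −ħ² ∫ ψ*·ψ'' dx.
d/dx sin(nπx/d) = (nπ/d)·cos(nπx/d) and d²/dx² sin(nπx/d) = −(nπ/d)²·sin(nπx/d); on 0 ≤ x ≤ d, ∫sin²(nπx/d) dx = d/2 and ∫sin(nπx/d)·cos(nπx/d) dx = 0.
⟨p²⟩ = 32.235.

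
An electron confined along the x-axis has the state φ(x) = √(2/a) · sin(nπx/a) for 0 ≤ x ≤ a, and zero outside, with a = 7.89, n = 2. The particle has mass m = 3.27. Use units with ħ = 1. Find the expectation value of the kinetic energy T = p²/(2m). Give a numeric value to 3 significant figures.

T = −(ħ²/2m) d²/dx², so ⟨T⟩ = −(ħ²/2m) ∫ φ*·φ'' dx; with m = 3.27.
d/dx sin(nπx/a) = (nπ/a)·cos(nπx/a) and d²/dx² sin(nπx/a) = −(nπ/a)²·sin(nπx/a); on 0 ≤ x ≤ a, ∫sin²(nπx/a) dx = a/2 and ∫sin(nπx/a)·cos(nπx/a) dx = 0.
⟨T⟩ = 0.096968.

0.0970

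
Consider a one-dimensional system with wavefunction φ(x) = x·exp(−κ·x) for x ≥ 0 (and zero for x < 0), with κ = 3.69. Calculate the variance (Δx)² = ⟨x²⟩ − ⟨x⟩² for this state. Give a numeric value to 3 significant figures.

Compute ⟨x⟩ and ⟨x²⟩ separately, then (Δx)² = ⟨x²⟩ − ⟨x⟩².
Every integrand reduces to terms xʲ·e^(−2κx) on [0, ∞); use ∫₀^∞ xʲ·e^(−2κx) dx = j!/(2κ)^(j+1).
Normalization: ∫|φ|² dx = 0.0049758.
⟨x⟩ = 0.40650 and ⟨x²⟩ = 0.22033.
(Δx)² = 0.22033 − (0.40650)² = 0.055082.

0.0551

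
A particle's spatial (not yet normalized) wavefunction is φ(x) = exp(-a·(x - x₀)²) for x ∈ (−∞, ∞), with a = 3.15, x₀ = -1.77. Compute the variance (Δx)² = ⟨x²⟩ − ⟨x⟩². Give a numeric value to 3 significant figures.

0.0794

Compute ⟨x⟩ and ⟨x²⟩ separately, then (Δx)² = ⟨x²⟩ − ⟨x⟩².
Gaussian moments (u = x − x₀): ∫u^(2j)·e^(−2au²) du = (2j−1)!!/(4a)^j · √(π/(2a)), odd powers integrate to 0; here √(π/(2a)) = 0.70616.
Normalization: ∫|φ|² dx = 0.70616.
⟨x⟩ = -1.7700 and ⟨x²⟩ = 3.2123.
(Δx)² = 3.2123 − (-1.7700)² = 0.079365.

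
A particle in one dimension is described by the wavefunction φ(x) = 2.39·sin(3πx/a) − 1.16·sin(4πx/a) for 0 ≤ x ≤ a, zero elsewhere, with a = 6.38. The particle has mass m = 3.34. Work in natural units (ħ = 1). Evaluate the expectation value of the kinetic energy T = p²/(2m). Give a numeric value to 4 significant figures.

T = −(ħ²/2m) d²/dx², so ⟨T⟩ = −(ħ²/2m) ∫ φ*·φ'' dx / ∫|φ|² dx; with m = 3.34.
d²/dx² sin(jπx/a) = −(jπ/a)²·sin(jπx/a); on 0 ≤ x ≤ a, ∫sin²(jπx/a) dx = a/2 and ∫sin(jπx/a)·sin(lπx/a) dx = 0 for j ≠ l, so only diagonal terms survive in ∫|φ|² and ∫φ·φ″; ∫φ·φ′ dx = [φ²/2] between the walls = 0.
State is unnormalized: ∫|φ|² dx = 22.514, and ∫φ*·(−ħ²/2m · φ'') dx = 8.4456, so ⟨T⟩ = 8.4456 / 22.514.
⟨T⟩ = 0.37512.

0.3751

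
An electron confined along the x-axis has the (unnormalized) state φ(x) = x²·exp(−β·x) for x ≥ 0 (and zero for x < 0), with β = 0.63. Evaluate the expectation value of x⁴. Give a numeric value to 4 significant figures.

666.5

⟨x⁴⟩ = ∫ x⁴·|φ|² dx / ∫|φ|² dx (integrals over the domain).
Every integrand reduces to terms xʲ·e^(−2βx) on [0, ∞); use ∫₀^∞ xʲ·e^(−2βx) dx = j!/(2β)^(j+1).
State is unnormalized: ∫|φ|² dx = 7.5572, and ∫φ*·x⁴·φ dx = 5037.2, so ⟨x⁴⟩ = 5037.2 / 7.5572.
⟨x⁴⟩ = 666.54.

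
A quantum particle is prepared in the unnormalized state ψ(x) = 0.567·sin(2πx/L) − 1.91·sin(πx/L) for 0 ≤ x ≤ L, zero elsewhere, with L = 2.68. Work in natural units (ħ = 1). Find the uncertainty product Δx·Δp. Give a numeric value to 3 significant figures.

Δx = √(⟨x²⟩−⟨x⟩²), Δp = √(⟨p²⟩−⟨p⟩²).
On 0 ≤ x ≤ L (j ≠ l): ∫sin²(jπx/L) dx = L/2, ∫sin(jπx/L)·sin(lπx/L) dx = 0; diagonal moments ∫x·sin²(jπx/L) dx = L²/4, ∫x²·sin²(jπx/L) dx = L³·(1/6 − 1/(4j²π²)); cross terms ∫x·sin(jπx/L)·sin(lπx/L) dx = 0 for j + l even and −4jlL²/(π²(j² − l²)²) for j + l odd, ∫x²·sin(jπx/L)·sin(lπx/L) dx = (−1)^(j+l)·4jlL³/(π²(j² − l²)²); higher powers the same way via product-to-sum and parts. d²/dx² sin(jπx/L) = −(jπ/L)²·sin(jπx/L); on 0 ≤ x ≤ L, ∫sin²(jπx/L) dx = L/2 and ∫sin(jπx/L)·sin(lπx/L) dx = 0 for j ≠ l, so only diagonal terms survive in ∫|ψ|² and ∫ψ·ψ″; ∫ψ·ψ′ dx = [ψ²/2] between the walls = 0.
Normalization: ∫|ψ|² dx = 5.3192.
⟨x⟩ = 1.6034, ⟨x²⟩ = 2.7583 ⇒ Δx = 0.43289.
⟨p⟩ = 0.0000, ⟨p²⟩ = 1.7080 ⇒ Δp = 1.3069.
Δx·Δp = 0.56574.

0.566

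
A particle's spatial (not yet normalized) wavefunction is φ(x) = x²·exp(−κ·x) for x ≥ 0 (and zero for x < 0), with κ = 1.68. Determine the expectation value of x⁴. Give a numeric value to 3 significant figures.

⟨x⁴⟩ = ∫ x⁴·|φ|² dx / ∫|φ|² dx (integrals over the domain).
Every integrand reduces to terms xʲ·e^(−2κx) on [0, ∞); use ∫₀^∞ xʲ·e^(−2κx) dx = j!/(2κ)^(j+1).
State is unnormalized: ∫|φ|² dx = 0.056042, and ∫φ*·x⁴·φ dx = 0.73870, so ⟨x⁴⟩ = 0.73870 / 0.056042.
⟨x⁴⟩ = 13.181.

13.2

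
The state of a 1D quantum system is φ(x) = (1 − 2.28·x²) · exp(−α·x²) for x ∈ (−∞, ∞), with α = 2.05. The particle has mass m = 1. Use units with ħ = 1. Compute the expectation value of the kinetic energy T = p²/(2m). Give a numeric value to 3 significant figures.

3.18

T = −(ħ²/2m) d²/dx², so ⟨T⟩ = −(ħ²/2m) ∫ φ*·φ'' dx / ∫|φ|² dx; with m = 1.
Expand each integrand as polynomial × e^(−2αx²) and use ∫x^(2j)·e^(−2αx²) dx = (2j−1)!!/(4α)^j · √(π/(2α)), odd powers → 0; here √(π/(2α)) = 0.87535. Differentiate with the product rule, d/dx e^(−αx²) = −2αx·e^(−αx²).
State is unnormalized: ∫|φ|² dx = 0.59159, and ∫φ*·(−ħ²/2m · φ'') dx = 1.8818, so ⟨T⟩ = 1.8818 / 0.59159.
⟨T⟩ = 3.1808.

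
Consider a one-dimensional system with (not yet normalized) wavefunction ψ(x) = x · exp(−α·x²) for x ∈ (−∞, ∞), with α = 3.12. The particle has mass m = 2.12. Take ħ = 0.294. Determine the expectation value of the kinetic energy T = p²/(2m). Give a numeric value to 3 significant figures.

0.191

T = −(ħ²/2m) d²/dx², so ⟨T⟩ = −(ħ²/2m) ∫ ψ*·ψ'' dx / ∫|ψ|² dx; with m = 2.12.
Expand each integrand as polynomial × e^(−2αx²) and use ∫x^(2j)·e^(−2αx²) dx = (2j−1)!!/(4α)^j · √(π/(2α)), odd powers → 0; here √(π/(2α)) = 0.70955. Differentiate with the product rule, d/dx e^(−αx²) = −2αx·e^(−αx²).
State is unnormalized: ∫|ψ|² dx = 0.056855, and ∫ψ*·(−ħ²/2m · ψ'') dx = 0.010849, so ⟨T⟩ = 0.010849 / 0.056855.
⟨T⟩ = 0.19081.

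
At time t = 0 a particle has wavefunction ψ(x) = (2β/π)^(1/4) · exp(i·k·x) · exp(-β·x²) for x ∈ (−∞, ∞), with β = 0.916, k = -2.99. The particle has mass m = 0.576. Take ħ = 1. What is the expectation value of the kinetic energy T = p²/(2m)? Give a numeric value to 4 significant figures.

8.556

T = −(ħ²/2m) d²/dx², so ⟨T⟩ = −(ħ²/2m) ∫ ψ*·ψ'' dx; with m = 0.576.
Gaussian moments: ∫x^(2j)·e^(−2βx²) dx = (2j−1)!!/(4β)^j · √(π/(2β)), odd powers integrate to 0; here √(π/(2β)) = 1.3095. Derivatives: ψ′ = (ik − 2βx)·ψ, ψ″ = ((ik − 2βx)² − 2β)·ψ; the odd-in-x pieces drop out.
⟨T⟩ = 8.5556.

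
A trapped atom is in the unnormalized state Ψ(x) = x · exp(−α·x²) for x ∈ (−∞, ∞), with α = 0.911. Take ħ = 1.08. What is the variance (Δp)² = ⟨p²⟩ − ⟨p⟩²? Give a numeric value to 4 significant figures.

3.188

Compute ⟨p⟩ and ⟨p²⟩ separately; (Δp)² = ⟨p²⟩ − ⟨p⟩².
Expand each integrand as polynomial × e^(−2αx²) and use ∫x^(2j)·e^(−2αx²) dx = (2j−1)!!/(4α)^j · √(π/(2α)), odd powers → 0; here √(π/(2α)) = 1.3131. Differentiate with the product rule, d/dx e^(−αx²) = −2αx·e^(−αx²).
Normalization: ∫|Ψ|² dx = 0.36035.
⟨p⟩ = 0.0000 and ⟨p²⟩ = 3.1878.
(Δp)² = 3.1878 − (0.0000)² = 3.1878.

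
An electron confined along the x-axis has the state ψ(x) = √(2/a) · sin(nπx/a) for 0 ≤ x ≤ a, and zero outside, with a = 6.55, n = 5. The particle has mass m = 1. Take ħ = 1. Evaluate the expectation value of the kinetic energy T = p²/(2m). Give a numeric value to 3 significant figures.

T = −(ħ²/2m) d²/dx², so ⟨T⟩ = −(ħ²/2m) ∫ ψ*·ψ'' dx; with m = 1.
d/dx sin(nπx/a) = (nπ/a)·cos(nπx/a) and d²/dx² sin(nπx/a) = −(nπ/a)²·sin(nπx/a); on 0 ≤ x ≤ a, ∫sin²(nπx/a) dx = a/2 and ∫sin(nπx/a)·cos(nπx/a) dx = 0.
⟨T⟩ = 2.8756.

2.88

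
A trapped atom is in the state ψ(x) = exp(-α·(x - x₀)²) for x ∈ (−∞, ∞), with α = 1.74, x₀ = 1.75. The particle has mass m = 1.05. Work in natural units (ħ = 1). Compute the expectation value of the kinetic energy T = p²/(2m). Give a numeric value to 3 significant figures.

0.829

T = −(ħ²/2m) d²/dx², so ⟨T⟩ = −(ħ²/2m) ∫ ψ*·ψ'' dx / ∫|ψ|² dx; with m = 1.05.
Gaussian moments (u = x − x₀): ∫u^(2j)·e^(−2αu²) du = (2j−1)!!/(4α)^j · √(π/(2α)), odd powers integrate to 0; here √(π/(2α)) = 0.95013. Derivatives: d/dx e^(−αu²) = −2αu·e^(−αu²), d²/dx² e^(−αu²) = (4α²u² − 2α)·e^(−αu²).
State is unnormalized: ∫|ψ|² dx = 0.95013, and ∫ψ*·(−ħ²/2m · ψ'') dx = 0.78725, so ⟨T⟩ = 0.78725 / 0.95013.
⟨T⟩ = 0.82857.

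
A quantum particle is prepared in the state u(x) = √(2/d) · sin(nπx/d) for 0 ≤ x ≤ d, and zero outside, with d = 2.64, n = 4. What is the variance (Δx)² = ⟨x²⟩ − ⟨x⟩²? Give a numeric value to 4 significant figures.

Compute ⟨x⟩ and ⟨x²⟩ separately, then (Δx)² = ⟨x²⟩ − ⟨x⟩².
With sin²θ = (1 − cos2θ)/2 on 0 ≤ x ≤ d: ∫sin²(nπx/d) dx = d/2, ∫x·sin²(nπx/d) dx = d²/4, ∫x²·sin²(nπx/d) dx = d³·(1/6 − 1/(4n²π²)); higher powers xᵏ the same way, integrating xᵏ·cos(2nπx/d) by parts.
⟨x⟩ = 1.3200 and ⟨x²⟩ = 2.3011.
(Δx)² = 2.3011 − (1.3200)² = 0.55873.

0.5587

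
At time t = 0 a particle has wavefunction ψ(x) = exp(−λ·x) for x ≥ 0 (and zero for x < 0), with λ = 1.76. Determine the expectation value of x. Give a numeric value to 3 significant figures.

⟨x⟩ = ∫ x·|ψ|² dx / ∫|ψ|² dx (integrals over the domain).
Every integrand reduces to terms xʲ·e^(−2λx) on [0, ∞); use ∫₀^∞ xʲ·e^(−2λx) dx = j!/(2λ)^(j+1).
State is unnormalized: ∫|ψ|² dx = 0.28409, and ∫ψ*·x·ψ dx = 0.080708, so ⟨x⟩ = 0.080708 / 0.28409.
⟨x⟩ = 0.28409.

0.284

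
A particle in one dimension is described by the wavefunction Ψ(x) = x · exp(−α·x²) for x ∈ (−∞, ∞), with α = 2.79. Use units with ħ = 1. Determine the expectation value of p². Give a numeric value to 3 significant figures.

p² Ψ = −ħ² d²Ψ/dx²; ⟨p²⟩ = −ħ² ∫ Ψ*·Ψ'' dx / ∫|Ψ|² dx.
Expand each integrand as polynomial × e^(−2αx²) and use ∫x^(2j)·e^(−2αx²) dx = (2j−1)!!/(4α)^j · √(π/(2α)), odd powers → 0; here √(π/(2α)) = 0.75034. Differentiate with the product rule, d/dx e^(−αx²) = −2αx·e^(−αx²).
State is unnormalized: ∫|Ψ|² dx = 0.067235, and ∫Ψ*·(−ħ² Ψ'') dx = 0.56275, so ⟨p²⟩ = 0.56275 / 0.067235.
⟨p²⟩ = 8.3700.

8.37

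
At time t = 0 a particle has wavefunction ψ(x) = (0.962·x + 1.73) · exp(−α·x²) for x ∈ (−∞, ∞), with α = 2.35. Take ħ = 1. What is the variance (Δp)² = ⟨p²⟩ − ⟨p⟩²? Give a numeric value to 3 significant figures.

Compute ⟨p⟩ and ⟨p²⟩ separately; (Δp)² = ⟨p²⟩ − ⟨p⟩².
Expand each integrand as polynomial × e^(−2αx²) and use ∫x^(2j)·e^(−2αx²) dx = (2j−1)!!/(4α)^j · √(π/(2α)), odd powers → 0; here √(π/(2α)) = 0.81757. Differentiate with the product rule, d/dx e^(−αx²) = −2αx·e^(−αx²).
Normalization: ∫|ψ|² dx = 2.5274.
⟨p⟩ = 0.0000 and ⟨p²⟩ = 2.4997.
(Δp)² = 2.4997 − (0.0000)² = 2.4997.

2.50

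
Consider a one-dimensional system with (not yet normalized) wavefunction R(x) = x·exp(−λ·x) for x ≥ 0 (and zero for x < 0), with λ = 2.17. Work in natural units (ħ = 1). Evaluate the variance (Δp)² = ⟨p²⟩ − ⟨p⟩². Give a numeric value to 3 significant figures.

4.71

Compute ⟨p⟩ and ⟨p²⟩ separately; (Δp)² = ⟨p²⟩ − ⟨p⟩².
Differentiate x·exp(−λ·x) with the product rule; every integrand then reduces to terms xʲ·e^(−2λx) on [0, ∞), with ∫₀^∞ xʲ·e^(−2λx) dx = j!/(2λ)^(j+1).
Normalization: ∫|R|² dx = 0.024466.
⟨p⟩ = 0.0000 and ⟨p²⟩ = 4.7089.
(Δp)² = 4.7089 − (0.0000)² = 4.7089.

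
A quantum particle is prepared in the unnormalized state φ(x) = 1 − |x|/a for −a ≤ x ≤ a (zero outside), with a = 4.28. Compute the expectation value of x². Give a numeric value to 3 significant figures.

1.83

⟨x²⟩ = ∫ x²·|φ|² dx / ∫|φ|² dx (integrals over the domain).
φ is even, so ∫ over [−a, a] = 2∫₀ᵃ with φ = 1 − x/a there: ∫₀ᵃ (1 − x/a)² dx = a/3, ∫₀ᵃ x²(1 − x/a)² dx = a³/30, ∫₀ᵃ x⁴(1 − x/a)² dx = a⁵/105.
State is unnormalized: ∫|φ|² dx = 2.8533, and ∫φ*·x²·φ dx = 5.2269, so ⟨x²⟩ = 5.2269 / 2.8533.
⟨x²⟩ = 1.8318.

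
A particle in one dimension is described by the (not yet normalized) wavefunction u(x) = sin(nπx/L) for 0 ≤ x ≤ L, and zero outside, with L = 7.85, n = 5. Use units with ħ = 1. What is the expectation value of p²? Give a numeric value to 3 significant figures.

4.00

p² u = −ħ² d²u/dx²; ⟨p²⟩ = −ħ² ∫ u*·u'' dx / ∫|u|² dx.
d/dx sin(nπx/L) = (nπ/L)·cos(nπx/L) and d²/dx² sin(nπx/L) = −(nπ/L)²·sin(nπx/L); on 0 ≤ x ≤ L, ∫sin²(nπx/L) dx = L/2 and ∫sin(nπx/L)·cos(nπx/L) dx = 0.
State is unnormalized: ∫|u|² dx = 3.9250, and ∫u*·(−ħ² u'') dx = 15.716, so ⟨p²⟩ = 15.716 / 3.9250.
⟨p²⟩ = 4.0041.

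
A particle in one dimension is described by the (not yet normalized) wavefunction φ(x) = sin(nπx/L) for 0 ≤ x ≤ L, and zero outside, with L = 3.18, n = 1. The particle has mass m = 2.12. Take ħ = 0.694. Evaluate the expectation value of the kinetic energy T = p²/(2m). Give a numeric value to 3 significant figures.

T = −(ħ²/2m) d²/dx², so ⟨T⟩ = −(ħ²/2m) ∫ φ*·φ'' dx / ∫|φ|² dx; with m = 2.12.
d/dx sin(nπx/L) = (nπ/L)·cos(nπx/L) and d²/dx² sin(nπx/L) = −(nπ/L)²·sin(nπx/L); on 0 ≤ x ≤ L, ∫sin²(nπx/L) dx = L/2 and ∫sin(nπx/L)·cos(nπx/L) dx = 0.
State is unnormalized: ∫|φ|² dx = 1.5900, and ∫φ*·(−ħ²/2m · φ'') dx = 0.17628, so ⟨T⟩ = 0.17628 / 1.5900.
⟨T⟩ = 0.11087.

0.111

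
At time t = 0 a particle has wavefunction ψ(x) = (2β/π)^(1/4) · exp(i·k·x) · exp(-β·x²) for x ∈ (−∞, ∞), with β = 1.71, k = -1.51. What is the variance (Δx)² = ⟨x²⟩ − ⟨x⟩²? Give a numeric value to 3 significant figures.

0.146

Compute ⟨x⟩ and ⟨x²⟩ separately, then (Δx)² = ⟨x²⟩ − ⟨x⟩².
Gaussian moments: ∫x^(2j)·e^(−2βx²) dx = (2j−1)!!/(4β)^j · √(π/(2β)), odd powers integrate to 0; here √(π/(2β)) = 0.95843.
⟨x⟩ = 0.0000 and ⟨x²⟩ = 0.14620.
(Δx)² = 0.14620 − (0.0000)² = 0.14620.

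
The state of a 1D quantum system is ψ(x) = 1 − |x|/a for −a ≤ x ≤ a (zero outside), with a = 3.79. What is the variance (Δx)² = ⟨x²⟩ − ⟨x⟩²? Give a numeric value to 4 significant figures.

Compute ⟨x⟩ and ⟨x²⟩ separately, then (Δx)² = ⟨x²⟩ − ⟨x⟩².
ψ is even, so ∫ over [−a, a] = 2∫₀ᵃ with ψ = 1 − x/a there: ∫₀ᵃ (1 − x/a)² dx = a/3, ∫₀ᵃ x²(1 − x/a)² dx = a³/30, ∫₀ᵃ x⁴(1 − x/a)² dx = a⁵/105.
Normalization: ∫|ψ|² dx = 2.5267.
⟨x⟩ = 0.0000 and ⟨x²⟩ = 1.4364.
(Δx)² = 1.4364 − (0.0000)² = 1.4364.

1.436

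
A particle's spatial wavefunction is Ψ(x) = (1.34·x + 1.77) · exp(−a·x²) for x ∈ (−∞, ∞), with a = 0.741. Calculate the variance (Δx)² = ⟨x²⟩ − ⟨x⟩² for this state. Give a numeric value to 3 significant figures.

Compute ⟨x⟩ and ⟨x²⟩ separately, then (Δx)² = ⟨x²⟩ − ⟨x⟩².
Expand each integrand as polynomial × e^(−2ax²) and use ∫x^(2j)·e^(−2ax²) dx = (2j−1)!!/(4a)^j · √(π/(2a)), odd powers → 0; here √(π/(2a)) = 1.4560.
Normalization: ∫|Ψ|² dx = 5.4434.
⟨x⟩ = 0.42806 and ⟨x²⟩ = 0.44672.
(Δx)² = 0.44672 − (0.42806)² = 0.26348.

0.263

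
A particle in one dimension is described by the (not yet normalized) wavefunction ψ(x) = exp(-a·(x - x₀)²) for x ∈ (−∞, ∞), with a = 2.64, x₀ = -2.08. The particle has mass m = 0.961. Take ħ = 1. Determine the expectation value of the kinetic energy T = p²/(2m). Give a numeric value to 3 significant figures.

1.37

T = −(ħ²/2m) d²/dx², so ⟨T⟩ = −(ħ²/2m) ∫ ψ*·ψ'' dx / ∫|ψ|² dx; with m = 0.961.
Gaussian moments (u = x − x₀): ∫u^(2j)·e^(−2au²) du = (2j−1)!!/(4a)^j · √(π/(2a)), odd powers integrate to 0; here √(π/(2a)) = 0.77136. Derivatives: d/dx e^(−au²) = −2au·e^(−au²), d²/dx² e^(−au²) = (4a²u² − 2a)·e^(−au²).
State is unnormalized: ∫|ψ|² dx = 0.77136, and ∫ψ*·(−ħ²/2m · ψ'') dx = 1.0595, so ⟨T⟩ = 1.0595 / 0.77136.
⟨T⟩ = 1.3736.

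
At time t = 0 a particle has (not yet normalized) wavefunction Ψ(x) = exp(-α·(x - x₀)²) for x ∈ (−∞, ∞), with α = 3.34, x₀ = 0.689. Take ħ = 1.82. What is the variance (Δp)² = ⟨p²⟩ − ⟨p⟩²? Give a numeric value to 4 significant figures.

Compute ⟨p⟩ and ⟨p²⟩ separately; (Δp)² = ⟨p²⟩ − ⟨p⟩².
Gaussian moments (u = x − x₀): ∫u^(2j)·e^(−2αu²) du = (2j−1)!!/(4α)^j · √(π/(2α)), odd powers integrate to 0; here √(π/(2α)) = 0.68578. Derivatives: d/dx e^(−αu²) = −2αu·e^(−αu²), d²/dx² e^(−αu²) = (4α²u² − 2α)·e^(−αu²).
Normalization: ∫|Ψ|² dx = 0.68578.
⟨p⟩ = 0.0000 and ⟨p²⟩ = 11.063.
(Δp)² = 11.063 − (0.0000)² = 11.063.

11.06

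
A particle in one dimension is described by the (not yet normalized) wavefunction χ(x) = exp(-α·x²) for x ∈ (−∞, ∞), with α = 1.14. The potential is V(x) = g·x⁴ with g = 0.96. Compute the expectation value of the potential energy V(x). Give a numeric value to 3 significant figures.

0.139

⟨V⟩ = ∫ V(x)·|χ|² dx / ∫|χ|² dx.
Gaussian moments: ∫x^(2j)·e^(−2αx²) dx = (2j−1)!!/(4α)^j · √(π/(2α)), odd powers integrate to 0; here √(π/(2α)) = 1.1738.
State is unnormalized: ∫|χ|² dx = 1.1738, and ∫χ*·V(x)·χ dx = 0.16258, so ⟨V⟩ = 0.16258 / 1.1738.
⟨V⟩ = 0.13850.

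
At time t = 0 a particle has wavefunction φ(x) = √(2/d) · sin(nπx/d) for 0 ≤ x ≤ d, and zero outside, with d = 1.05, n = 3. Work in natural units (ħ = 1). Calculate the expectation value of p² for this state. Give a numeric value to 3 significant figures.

80.6

p² φ = −ħ² d²φ/dx²; ⟨p²⟩ = −ħ² ∫ φ*·φ'' dx.
d/dx sin(nπx/d) = (nπ/d)·cos(nπx/d) and d²/dx² sin(nπx/d) = −(nπ/d)²·sin(nπx/d); on 0 ≤ x ≤ d, ∫sin²(nπx/d) dx = d/2 and ∫sin(nπx/d)·cos(nπx/d) dx = 0.
⟨p²⟩ = 80.568.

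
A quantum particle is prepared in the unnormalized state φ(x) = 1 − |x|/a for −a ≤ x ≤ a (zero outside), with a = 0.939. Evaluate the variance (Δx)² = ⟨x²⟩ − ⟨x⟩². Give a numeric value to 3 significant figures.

Compute ⟨x⟩ and ⟨x²⟩ separately, then (Δx)² = ⟨x²⟩ − ⟨x⟩².
φ is even, so ∫ over [−a, a] = 2∫₀ᵃ with φ = 1 − x/a there: ∫₀ᵃ (1 − x/a)² dx = a/3, ∫₀ᵃ x²(1 − x/a)² dx = a³/30, ∫₀ᵃ x⁴(1 − x/a)² dx = a⁵/105.
Normalization: ∫|φ|² dx = 0.62600.
⟨x⟩ = 0.0000 and ⟨x²⟩ = 0.088172.
(Δx)² = 0.088172 − (0.0000)² = 0.088172.

0.0882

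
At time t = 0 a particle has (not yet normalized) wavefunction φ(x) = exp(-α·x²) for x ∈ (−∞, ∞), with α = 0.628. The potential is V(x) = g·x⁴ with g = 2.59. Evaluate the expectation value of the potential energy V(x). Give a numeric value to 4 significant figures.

1.231

⟨V⟩ = ∫ V(x)·|φ|² dx / ∫|φ|² dx.
Gaussian moments: ∫x^(2j)·e^(−2αx²) dx = (2j−1)!!/(4α)^j · √(π/(2α)), odd powers integrate to 0; here √(π/(2α)) = 1.5815.
State is unnormalized: ∫|φ|² dx = 1.5815, and ∫φ*·V(x)·φ dx = 1.9474, so ⟨V⟩ = 1.9474 / 1.5815.
⟨V⟩ = 1.2314.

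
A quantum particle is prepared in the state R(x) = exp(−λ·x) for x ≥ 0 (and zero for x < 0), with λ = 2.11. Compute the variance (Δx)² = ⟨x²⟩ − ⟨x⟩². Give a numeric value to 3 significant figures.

Compute ⟨x⟩ and ⟨x²⟩ separately, then (Δx)² = ⟨x²⟩ − ⟨x⟩².
Every integrand reduces to terms xʲ·e^(−2λx) on [0, ∞); use ∫₀^∞ xʲ·e^(−2λx) dx = j!/(2λ)^(j+1).
Normalization: ∫|R|² dx = 0.23697.
⟨x⟩ = 0.23697 and ⟨x²⟩ = 0.11231.
(Δx)² = 0.11231 − (0.23697)² = 0.056153.

0.0562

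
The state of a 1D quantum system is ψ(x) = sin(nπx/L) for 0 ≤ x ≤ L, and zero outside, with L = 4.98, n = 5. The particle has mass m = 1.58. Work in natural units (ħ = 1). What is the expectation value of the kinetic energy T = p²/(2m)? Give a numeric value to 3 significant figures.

T = −(ħ²/2m) d²/dx², so ⟨T⟩ = −(ħ²/2m) ∫ ψ*·ψ'' dx / ∫|ψ|² dx; with m = 1.58.
d/dx sin(nπx/L) = (nπ/L)·cos(nπx/L) and d²/dx² sin(nπx/L) = −(nπ/L)²·sin(nπx/L); on 0 ≤ x ≤ L, ∫sin²(nπx/L) dx = L/2 and ∫sin(nπx/L)·cos(nπx/L) dx = 0.
State is unnormalized: ∫|ψ|² dx = 2.4900, and ∫ψ*·(−ħ²/2m · ψ'') dx = 7.8396, so ⟨T⟩ = 7.8396 / 2.4900.
⟨T⟩ = 3.1484.

3.15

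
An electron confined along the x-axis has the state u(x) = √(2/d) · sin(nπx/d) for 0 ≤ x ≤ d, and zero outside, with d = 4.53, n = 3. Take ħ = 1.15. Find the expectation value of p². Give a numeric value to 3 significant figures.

p² u = −ħ² d²u/dx²; ⟨p²⟩ = −ħ² ∫ u*·u'' dx.
d/dx sin(nπx/d) = (nπ/d)·cos(nπx/d) and d²/dx² sin(nπx/d) = −(nπ/d)²·sin(nπx/d); on 0 ≤ x ≤ d, ∫sin²(nπx/d) dx = d/2 and ∫sin(nπx/d)·cos(nπx/d) dx = 0.
⟨p²⟩ = 5.7246.

5.72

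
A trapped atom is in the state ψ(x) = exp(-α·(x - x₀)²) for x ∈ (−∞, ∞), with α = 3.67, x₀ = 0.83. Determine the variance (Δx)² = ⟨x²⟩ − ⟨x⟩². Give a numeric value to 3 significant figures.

Compute ⟨x⟩ and ⟨x²⟩ separately, then (Δx)² = ⟨x²⟩ − ⟨x⟩².
Gaussian moments (u = x − x₀): ∫u^(2j)·e^(−2αu²) du = (2j−1)!!/(4α)^j · √(π/(2α)), odd powers integrate to 0; here √(π/(2α)) = 0.65422.
Normalization: ∫|ψ|² dx = 0.65422.
⟨x⟩ = 0.83000 and ⟨x²⟩ = 0.75702.
(Δx)² = 0.75702 − (0.83000)² = 0.068120.

0.0681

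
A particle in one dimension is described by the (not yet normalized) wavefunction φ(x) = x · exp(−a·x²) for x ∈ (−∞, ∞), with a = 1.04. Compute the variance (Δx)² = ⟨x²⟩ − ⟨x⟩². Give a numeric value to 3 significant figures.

0.721

Compute ⟨x⟩ and ⟨x²⟩ separately, then (Δx)² = ⟨x²⟩ − ⟨x⟩².
Expand each integrand as polynomial × e^(−2ax²) and use ∫x^(2j)·e^(−2ax²) dx = (2j−1)!!/(4a)^j · √(π/(2a)), odd powers → 0; here √(π/(2a)) = 1.2290.
Normalization: ∫|φ|² dx = 0.29543.
⟨x⟩ = 0.0000 and ⟨x²⟩ = 0.72115.
(Δx)² = 0.72115 − (0.0000)² = 0.72115.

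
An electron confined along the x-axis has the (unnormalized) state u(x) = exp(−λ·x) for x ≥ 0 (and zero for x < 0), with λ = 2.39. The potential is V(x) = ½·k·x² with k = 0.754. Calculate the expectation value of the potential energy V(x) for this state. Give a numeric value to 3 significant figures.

0.0330

⟨V⟩ = ∫ V(x)·|u|² dx / ∫|u|² dx.
Every integrand reduces to terms xʲ·e^(−2λx) on [0, ∞); use ∫₀^∞ xʲ·e^(−2λx) dx = j!/(2λ)^(j+1).
State is unnormalized: ∫|u|² dx = 0.20921, and ∫u*·V(x)·u dx = 0.0069038, so ⟨V⟩ = 0.0069038 / 0.20921.
⟨V⟩ = 0.033000.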